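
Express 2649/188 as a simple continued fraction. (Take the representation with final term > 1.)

[14; 11, 17]

2649 = 14·188 + 17
188 = 11·17 + 1
17 = 17·1 + 0  (stop)
So 2649/188 = [14; 11, 17].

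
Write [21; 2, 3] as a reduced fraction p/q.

150/7

Using pₖ = aₖpₖ₋₁ + pₖ₋₂ and qₖ = aₖqₖ₋₁ + qₖ₋₂:
  k=0: a=21, p=21, q=1
  k=1: a=2, p=43, q=2
  k=2: a=3, p=150, q=7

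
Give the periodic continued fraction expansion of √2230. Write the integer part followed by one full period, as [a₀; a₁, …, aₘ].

a₀ = ⌊√2230⌋ = 47.
With m₀=0, d₀=1 and mₖ₊₁ = dₖaₖ − mₖ, dₖ₊₁ = (n − mₖ₊₁²)/dₖ, aₖ₊₁ = ⌊(a₀+mₖ₊₁)/dₖ₊₁⌋:
  k=1: m=47, d=21, a=4
  k=2: m=37, d=41, a=2
  k=3: m=45, d=5, a=18
  k=4: m=45, d=41, a=2
  k=5: m=37, d=21, a=4
  k=6: m=47, d=1, a=94
d=1 and a=2a₀=94 at k=6, so the next step gives (m, d) = (47, 21) again — its k=1 value — and the period has length 6.

[47; 4, 2, 18, 2, 4, 94]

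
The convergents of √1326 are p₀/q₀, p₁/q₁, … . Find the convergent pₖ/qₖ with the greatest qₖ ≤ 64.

1056/29

√1326 = [36; 2, 2, 2, 2, 2, 72, …] (period length 6).
Convergents:
  p_0/q_0 = 36/1
  p_1/q_1 = 73/2
  p_2/q_2 = 182/5
  p_3/q_3 = 437/12
  p_4/q_4 = 1056/29
  p_5/q_5 = 2549/70
q_4 = 29 ≤ 64 < 70 = q_5, so the answer is 1056/29.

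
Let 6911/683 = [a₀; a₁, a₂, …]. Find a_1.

6911 = 10·683 + 81   →  a_0 = 10
683 = 8·81 + 35   →  a_1 = 8

8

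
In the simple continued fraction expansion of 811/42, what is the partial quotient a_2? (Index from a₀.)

811 = 19·42 + 13   →  a_0 = 19
42 = 3·13 + 3   →  a_1 = 3
13 = 4·3 + 1   →  a_2 = 4

4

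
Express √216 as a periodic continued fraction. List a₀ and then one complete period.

[14; 1, 2, 3, 2, 1, 28]

a₀ = ⌊√216⌋ = 14.
With m₀=0, d₀=1 and mₖ₊₁ = dₖaₖ − mₖ, dₖ₊₁ = (n − mₖ₊₁²)/dₖ, aₖ₊₁ = ⌊(a₀+mₖ₊₁)/dₖ₊₁⌋:
  k=1: m=14, d=20, a=1
  k=2: m=6, d=9, a=2
  k=3: m=12, d=8, a=3
  k=4: m=12, d=9, a=2
  k=5: m=6, d=20, a=1
  k=6: m=14, d=1, a=28
d=1 and a=2a₀=28 at k=6, so the next step gives (m, d) = (14, 20) again — its k=1 value — and the period has length 6.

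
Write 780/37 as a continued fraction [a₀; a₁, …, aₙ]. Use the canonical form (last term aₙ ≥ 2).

[21; 12, 3]

780 = 21×37 + 3
37 = 12×3 + 1
3 = 3×1 + 0  (stop)
So 780/37 = [21; 12, 3].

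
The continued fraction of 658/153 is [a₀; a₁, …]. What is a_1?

3

658 = 4·153 + 46   →  a_0 = 4
153 = 3·46 + 15   →  a_1 = 3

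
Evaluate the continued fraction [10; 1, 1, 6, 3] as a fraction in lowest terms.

432/41

Using pₖ = aₖpₖ₋₁ + pₖ₋₂ and qₖ = aₖqₖ₋₁ + qₖ₋₂:
  k=0: a=10, p=10, q=1
  k=1: a=1, p=11, q=1
  k=2: a=1, p=21, q=2
  k=3: a=6, p=137, q=13
  k=4: a=3, p=432, q=41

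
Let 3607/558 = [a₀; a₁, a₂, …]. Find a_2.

6

3607 = 6·558 + 259   →  a_0 = 6
558 = 2·259 + 40   →  a_1 = 2
259 = 6·40 + 19   →  a_2 = 6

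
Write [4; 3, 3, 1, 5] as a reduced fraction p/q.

323/75

Using pₖ = aₖpₖ₋₁ + pₖ₋₂ and qₖ = aₖqₖ₋₁ + qₖ₋₂:
  k=0: a=4, p=4, q=1
  k=1: a=3, p=13, q=3
  k=2: a=3, p=43, q=10
  k=3: a=1, p=56, q=13
  k=4: a=5, p=323, q=75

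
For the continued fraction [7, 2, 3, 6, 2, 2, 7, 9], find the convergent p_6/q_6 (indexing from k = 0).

12879/1733

Using pₖ = aₖpₖ₋₁ + pₖ₋₂, qₖ = aₖqₖ₋₁ + qₖ₋₂ (with p₋₁=1, p₋₂=0, q₋₁=0, q₋₂=1):
  k=0: a=7, p=7, q=1
  k=1: a=2, p=15, q=2
  k=2: a=3, p=52, q=7
  k=3: a=6, p=327, q=44
  k=4: a=2, p=706, q=95
  k=5: a=2, p=1739, q=234
  k=6: a=7, p=12879, q=1733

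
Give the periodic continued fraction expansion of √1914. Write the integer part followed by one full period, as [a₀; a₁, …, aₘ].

[43; 1, 2, 1, 86]

a₀ = ⌊√1914⌋ = 43.
With m₀=0, d₀=1 and mₖ₊₁ = dₖaₖ − mₖ, dₖ₊₁ = (n − mₖ₊₁²)/dₖ, aₖ₊₁ = ⌊(a₀+mₖ₊₁)/dₖ₊₁⌋:
  k=1: m=43, d=65, a=1
  k=2: m=22, d=22, a=2
  k=3: m=22, d=65, a=1
  k=4: m=43, d=1, a=86
d=1 and a=2a₀=86 at k=4, so the next step gives (m, d) = (43, 65) again — its k=1 value — and the period has length 4.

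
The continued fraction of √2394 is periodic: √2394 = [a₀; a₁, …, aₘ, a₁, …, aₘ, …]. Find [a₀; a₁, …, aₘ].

[48; 1, 12, 1, 96]

a₀ = ⌊√2394⌋ = 48.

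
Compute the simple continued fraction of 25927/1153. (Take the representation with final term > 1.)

[22; 2, 18, 10, 3]

25927 = 22*1153 + 561
1153 = 2*561 + 31
561 = 18*31 + 3
31 = 10*3 + 1
3 = 3*1 + 0  (stop)
So 25927/1153 = [22; 2, 18, 10, 3].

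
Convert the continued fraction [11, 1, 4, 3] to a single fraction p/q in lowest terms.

189/16

Fold from the inside: start with 3/1.
  4 + 1/3 = 13/3
  1 + 3/13 = 16/13
  11 + 13/16 = 189/16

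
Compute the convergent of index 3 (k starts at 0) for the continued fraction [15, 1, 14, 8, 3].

Using pₖ = aₖpₖ₋₁ + pₖ₋₂, qₖ = aₖqₖ₋₁ + qₖ₋₂ (with p₋₁=1, p₋₂=0, q₋₁=0, q₋₂=1):
  k=0: a=15, p=15, q=1
  k=1: a=1, p=16, q=1
  k=2: a=14, p=239, q=15
  k=3: a=8, p=1928, q=121

1928/121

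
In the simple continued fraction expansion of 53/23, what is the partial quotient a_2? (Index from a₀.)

3

53 = 2·23 + 7   →  a_0 = 2
23 = 3·7 + 2   →  a_1 = 3
7 = 3·2 + 1   →  a_2 = 3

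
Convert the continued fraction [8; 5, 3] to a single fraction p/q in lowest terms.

131/16

Using pₖ = aₖpₖ₋₁ + pₖ₋₂ and qₖ = aₖqₖ₋₁ + qₖ₋₂:
  k=0: a=8, p=8, q=1
  k=1: a=5, p=41, q=5
  k=2: a=3, p=131, q=16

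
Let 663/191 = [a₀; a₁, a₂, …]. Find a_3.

5

663 = 3·191 + 90   →  a_0 = 3
191 = 2·90 + 11   →  a_1 = 2
90 = 8·11 + 2   →  a_2 = 8
11 = 5·2 + 1   →  a_3 = 5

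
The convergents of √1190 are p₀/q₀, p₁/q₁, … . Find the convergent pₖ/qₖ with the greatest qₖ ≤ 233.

√1190 = [34; 2, 68, …] (period length 2).
Convergents:
  p_0/q_0 = 34/1
  p_1/q_1 = 69/2
  p_2/q_2 = 4726/137
  p_3/q_3 = 9521/276
q_2 = 137 ≤ 233 < 276 = q_3, so the answer is 4726/137.

4726/137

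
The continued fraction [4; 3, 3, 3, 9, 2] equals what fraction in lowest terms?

2784/647

Using pₖ = aₖpₖ₋₁ + pₖ₋₂ and qₖ = aₖqₖ₋₁ + qₖ₋₂:
  k=0: a=4, p=4, q=1
  k=1: a=3, p=13, q=3
  k=2: a=3, p=43, q=10
  k=3: a=3, p=142, q=33
  k=4: a=9, p=1321, q=307
  k=5: a=2, p=2784, q=647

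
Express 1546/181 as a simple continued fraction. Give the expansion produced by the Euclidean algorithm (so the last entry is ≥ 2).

[8; 1, 1, 5, 1, 1, 7]

1546 = 8×181 + 98
181 = 1×98 + 83
98 = 1×83 + 15
83 = 5×15 + 8
15 = 1×8 + 7
8 = 1×7 + 1
7 = 7×1 + 0  (stop)
So 1546/181 = [8; 1, 1, 5, 1, 1, 7].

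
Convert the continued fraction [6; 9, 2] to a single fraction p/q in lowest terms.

Fold from the inside: start with 2/1.
  9 + 1/2 = 19/2
  6 + 2/19 = 116/19

116/19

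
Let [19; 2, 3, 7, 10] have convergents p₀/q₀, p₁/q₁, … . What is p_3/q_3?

991/51

Using pₖ = aₖpₖ₋₁ + pₖ₋₂, qₖ = aₖqₖ₋₁ + qₖ₋₂ (with p₋₁=1, p₋₂=0, q₋₁=0, q₋₂=1):
  k=0: a=19, p=19, q=1
  k=1: a=2, p=39, q=2
  k=2: a=3, p=136, q=7
  k=3: a=7, p=991, q=51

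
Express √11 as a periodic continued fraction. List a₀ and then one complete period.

a₀ = ⌊√11⌋ = 3.

[3; 3, 6]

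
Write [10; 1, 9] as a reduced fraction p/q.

Fold from the inside: start with 9/1.
  1 + 1/9 = 10/9
  10 + 9/10 = 109/10

109/10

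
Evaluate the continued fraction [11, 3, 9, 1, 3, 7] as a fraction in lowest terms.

Using pₖ = aₖpₖ₋₁ + pₖ₋₂ and qₖ = aₖqₖ₋₁ + qₖ₋₂:
  k=0: a=11, p=11, q=1
  k=1: a=3, p=34, q=3
  k=2: a=9, p=317, q=28
  k=3: a=1, p=351, q=31
  k=4: a=3, p=1370, q=121
  k=5: a=7, p=9941, q=878

9941/878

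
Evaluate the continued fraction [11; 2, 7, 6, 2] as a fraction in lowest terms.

Fold from the inside: start with 2/1.
  6 + 1/2 = 13/2
  7 + 2/13 = 93/13
  2 + 13/93 = 199/93
  11 + 93/199 = 2282/199

2282/199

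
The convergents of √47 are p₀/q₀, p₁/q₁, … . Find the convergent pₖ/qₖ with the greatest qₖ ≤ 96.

617/90

√47 = [6; 1, 5, 1, 12, …] (period length 4).
Convergents:
  p_0/q_0 = 6/1
  p_1/q_1 = 7/1
  p_2/q_2 = 41/6
  p_3/q_3 = 48/7
  p_4/q_4 = 617/90
  p_5/q_5 = 665/97
q_4 = 90 ≤ 96 < 97 = q_5, so the answer is 617/90.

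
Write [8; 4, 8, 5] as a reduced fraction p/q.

Using pₖ = aₖpₖ₋₁ + pₖ₋₂ and qₖ = aₖqₖ₋₁ + qₖ₋₂:
  k=0: a=8, p=8, q=1
  k=1: a=4, p=33, q=4
  k=2: a=8, p=272, q=33
  k=3: a=5, p=1393, q=169

1393/169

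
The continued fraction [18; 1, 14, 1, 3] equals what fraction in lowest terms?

Fold from the inside: start with 3/1.
  1 + 1/3 = 4/3
  14 + 3/4 = 59/4
  1 + 4/59 = 63/59
  18 + 59/63 = 1193/63

1193/63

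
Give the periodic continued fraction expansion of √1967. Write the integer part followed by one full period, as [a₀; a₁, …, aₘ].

[44; 2, 1, 5, 1, 2, 88]

a₀ = ⌊√1967⌋ = 44.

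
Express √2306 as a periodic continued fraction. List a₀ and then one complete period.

[48; 48, 96]

a₀ = ⌊√2306⌋ = 48.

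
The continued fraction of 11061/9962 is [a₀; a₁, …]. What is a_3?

2

11061 = 1·9962 + 1099   →  a_0 = 1
9962 = 9·1099 + 71   →  a_1 = 9
1099 = 15·71 + 34   →  a_2 = 15
71 = 2·34 + 3   →  a_3 = 2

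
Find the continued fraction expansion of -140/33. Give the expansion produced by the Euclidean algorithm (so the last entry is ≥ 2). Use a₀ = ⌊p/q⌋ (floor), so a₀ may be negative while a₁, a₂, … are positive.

-140 = -5×33 + 25
33 = 1×25 + 8
25 = 3×8 + 1
8 = 8×1 + 0  (stop)
So -140/33 = [-5; 1, 3, 8].

[-5; 1, 3, 8]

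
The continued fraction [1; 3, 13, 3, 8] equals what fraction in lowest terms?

Using pₖ = aₖpₖ₋₁ + pₖ₋₂ and qₖ = aₖqₖ₋₁ + qₖ₋₂:
  k=0: a=1, p=1, q=1
  k=1: a=3, p=4, q=3
  k=2: a=13, p=53, q=40
  k=3: a=3, p=163, q=123
  k=4: a=8, p=1357, q=1024

1357/1024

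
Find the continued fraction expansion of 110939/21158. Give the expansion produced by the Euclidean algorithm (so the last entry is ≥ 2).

110939 = 5*21158 + 5149
21158 = 4*5149 + 562
5149 = 9*562 + 91
562 = 6*91 + 16
91 = 5*16 + 11
16 = 1*11 + 5
11 = 2*5 + 1
5 = 5*1 + 0  (stop)
So 110939/21158 = [5; 4, 9, 6, 5, 1, 2, 5].

[5; 4, 9, 6, 5, 1, 2, 5]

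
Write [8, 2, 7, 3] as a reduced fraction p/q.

Using pₖ = aₖpₖ₋₁ + pₖ₋₂ and qₖ = aₖqₖ₋₁ + qₖ₋₂:
  k=0: a=8, p=8, q=1
  k=1: a=2, p=17, q=2
  k=2: a=7, p=127, q=15
  k=3: a=3, p=398, q=47

398/47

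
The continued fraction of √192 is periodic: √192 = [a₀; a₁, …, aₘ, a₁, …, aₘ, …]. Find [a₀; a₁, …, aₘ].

[13; 1, 5, 1, 26]

a₀ = ⌊√192⌋ = 13.
With m₀=0, d₀=1 and mₖ₊₁ = dₖaₖ − mₖ, dₖ₊₁ = (n − mₖ₊₁²)/dₖ, aₖ₊₁ = ⌊(a₀+mₖ₊₁)/dₖ₊₁⌋:
  k=1: m=13, d=23, a=1
  k=2: m=10, d=4, a=5
  k=3: m=10, d=23, a=1
  k=4: m=13, d=1, a=26
d=1 and a=2a₀=26 at k=4, so the next step gives (m, d) = (13, 23) again — its k=1 value — and the period has length 4.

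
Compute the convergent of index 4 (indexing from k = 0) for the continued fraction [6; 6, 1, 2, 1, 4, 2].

166/27

Using pₖ = aₖpₖ₋₁ + pₖ₋₂, qₖ = aₖqₖ₋₁ + qₖ₋₂ (with p₋₁=1, p₋₂=0, q₋₁=0, q₋₂=1):
  k=0: a=6, p=6, q=1
  k=1: a=6, p=37, q=6
  k=2: a=1, p=43, q=7
  k=3: a=2, p=123, q=20
  k=4: a=1, p=166, q=27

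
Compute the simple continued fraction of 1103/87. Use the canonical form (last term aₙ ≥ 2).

1103 = 12*87 + 59
87 = 1*59 + 28
59 = 2*28 + 3
28 = 9*3 + 1
3 = 3*1 + 0  (stop)
So 1103/87 = [12; 1, 2, 9, 3].

[12; 1, 2, 9, 3]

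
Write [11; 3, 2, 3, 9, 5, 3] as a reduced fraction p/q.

Using pₖ = aₖpₖ₋₁ + pₖ₋₂ and qₖ = aₖqₖ₋₁ + qₖ₋₂:
  k=0: a=11, p=11, q=1
  k=1: a=3, p=34, q=3
  k=2: a=2, p=79, q=7
  k=3: a=3, p=271, q=24
  k=4: a=9, p=2518, q=223
  k=5: a=5, p=12861, q=1139
  k=6: a=3, p=41101, q=3640

41101/3640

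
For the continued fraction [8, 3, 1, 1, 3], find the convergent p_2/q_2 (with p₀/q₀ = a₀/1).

33/4

Using pₖ = aₖpₖ₋₁ + pₖ₋₂, qₖ = aₖqₖ₋₁ + qₖ₋₂ (with p₋₁=1, p₋₂=0, q₋₁=0, q₋₂=1):
  k=0: a=8, p=8, q=1
  k=1: a=3, p=25, q=3
  k=2: a=1, p=33, q=4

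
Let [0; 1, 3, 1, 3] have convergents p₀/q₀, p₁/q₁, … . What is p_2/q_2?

Using pₖ = aₖpₖ₋₁ + pₖ₋₂, qₖ = aₖqₖ₋₁ + qₖ₋₂ (with p₋₁=1, p₋₂=0, q₋₁=0, q₋₂=1):
  k=0: a=0, p=0, q=1
  k=1: a=1, p=1, q=1
  k=2: a=3, p=3, q=4

3/4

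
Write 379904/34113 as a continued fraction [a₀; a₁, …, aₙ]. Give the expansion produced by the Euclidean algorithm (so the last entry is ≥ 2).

[11; 7, 3, 7, 3, 8, 8]

379904 = 11·34113 + 4661
34113 = 7·4661 + 1486
4661 = 3·1486 + 203
1486 = 7·203 + 65
203 = 3·65 + 8
65 = 8·8 + 1
8 = 8·1 + 0  (stop)
So 379904/34113 = [11; 7, 3, 7, 3, 8, 8].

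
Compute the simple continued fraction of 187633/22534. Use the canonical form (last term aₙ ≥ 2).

[8; 3, 16, 3, 9, 16]

187633 = 8*22534 + 7361
22534 = 3*7361 + 451
7361 = 16*451 + 145
451 = 3*145 + 16
145 = 9*16 + 1
16 = 16*1 + 0  (stop)
So 187633/22534 = [8; 3, 16, 3, 9, 16].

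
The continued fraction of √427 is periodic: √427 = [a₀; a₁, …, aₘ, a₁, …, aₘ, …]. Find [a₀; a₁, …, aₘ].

a₀ = ⌊√427⌋ = 20.
With m₀=0, d₀=1 and mₖ₊₁ = dₖaₖ − mₖ, dₖ₊₁ = (n − mₖ₊₁²)/dₖ, aₖ₊₁ = ⌊(a₀+mₖ₊₁)/dₖ₊₁⌋:
  k=1: m=20, d=27, a=1
  k=2: m=7, d=14, a=1
  k=3: m=7, d=27, a=1
  k=4: m=20, d=1, a=40
d=1 and a=2a₀=40 at k=4, so the next step gives (m, d) = (20, 27) again — its k=1 value — and the period has length 4.

[20; 1, 1, 1, 40]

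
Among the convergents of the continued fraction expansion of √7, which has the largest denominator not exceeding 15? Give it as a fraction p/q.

√7 = [2; 1, 1, 1, 4, …] (period length 4).
Convergents:
  p_0/q_0 = 2/1
  p_1/q_1 = 3/1
  p_2/q_2 = 5/2
  p_3/q_3 = 8/3
  p_4/q_4 = 37/14
  p_5/q_5 = 45/17
q_4 = 14 ≤ 15 < 17 = q_5, so the answer is 37/14.

37/14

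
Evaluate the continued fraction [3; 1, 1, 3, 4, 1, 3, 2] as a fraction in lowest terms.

Using pₖ = aₖpₖ₋₁ + pₖ₋₂ and qₖ = aₖqₖ₋₁ + qₖ₋₂:
  k=0: a=3, p=3, q=1
  k=1: a=1, p=4, q=1
  k=2: a=1, p=7, q=2
  k=3: a=3, p=25, q=7
  k=4: a=4, p=107, q=30
  k=5: a=1, p=132, q=37
  k=6: a=3, p=503, q=141
  k=7: a=2, p=1138, q=319

1138/319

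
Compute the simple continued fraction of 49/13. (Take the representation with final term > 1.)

[3; 1, 3, 3]

49 = 3·13 + 10
13 = 1·10 + 3
10 = 3·3 + 1
3 = 3·1 + 0  (stop)
So 49/13 = [3; 1, 3, 3].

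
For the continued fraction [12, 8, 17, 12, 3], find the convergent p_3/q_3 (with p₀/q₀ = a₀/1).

20029/1652

Using pₖ = aₖpₖ₋₁ + pₖ₋₂, qₖ = aₖqₖ₋₁ + qₖ₋₂ (with p₋₁=1, p₋₂=0, q₋₁=0, q₋₂=1):
  k=0: a=12, p=12, q=1
  k=1: a=8, p=97, q=8
  k=2: a=17, p=1661, q=137
  k=3: a=12, p=20029, q=1652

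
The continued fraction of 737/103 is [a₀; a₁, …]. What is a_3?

737 = 7·103 + 16   →  a_0 = 7
103 = 6·16 + 7   →  a_1 = 6
16 = 2·7 + 2   →  a_2 = 2
7 = 3·2 + 1   →  a_3 = 3

3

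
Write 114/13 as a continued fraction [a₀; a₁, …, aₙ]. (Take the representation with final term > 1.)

[8; 1, 3, 3]

114 = 8×13 + 10
13 = 1×10 + 3
10 = 3×3 + 1
3 = 3×1 + 0  (stop)
So 114/13 = [8; 1, 3, 3].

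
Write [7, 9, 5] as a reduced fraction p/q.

Fold from the inside: start with 5/1.
  9 + 1/5 = 46/5
  7 + 5/46 = 327/46

327/46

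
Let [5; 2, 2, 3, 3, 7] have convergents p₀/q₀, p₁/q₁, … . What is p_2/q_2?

Using pₖ = aₖpₖ₋₁ + pₖ₋₂, qₖ = aₖqₖ₋₁ + qₖ₋₂ (with p₋₁=1, p₋₂=0, q₋₁=0, q₋₂=1):
  k=0: a=5, p=5, q=1
  k=1: a=2, p=11, q=2
  k=2: a=2, p=27, q=5

27/5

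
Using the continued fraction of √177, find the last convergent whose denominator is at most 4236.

18985/1427

√177 = [13; 3, 3, 2, 8, 2, 3, 3, 26, …] (period length 8).
Convergents:
  p_0/q_0 = 13/1
  p_1/q_1 = 40/3
  p_2/q_2 = 133/10
  p_3/q_3 = 306/23
  p_4/q_4 = 2581/194
  p_5/q_5 = 5468/411
  p_6/q_6 = 18985/1427
  p_7/q_7 = 62423/4692
q_6 = 1427 ≤ 4236 < 4692 = q_7, so the answer is 18985/1427.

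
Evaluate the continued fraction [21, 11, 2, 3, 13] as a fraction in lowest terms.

22416/1063

Using pₖ = aₖpₖ₋₁ + pₖ₋₂ and qₖ = aₖqₖ₋₁ + qₖ₋₂:
  k=0: a=21, p=21, q=1
  k=1: a=11, p=232, q=11
  k=2: a=2, p=485, q=23
  k=3: a=3, p=1687, q=80
  k=4: a=13, p=22416, q=1063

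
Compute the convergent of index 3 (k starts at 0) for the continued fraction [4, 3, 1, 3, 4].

Using pₖ = aₖpₖ₋₁ + pₖ₋₂, qₖ = aₖqₖ₋₁ + qₖ₋₂ (with p₋₁=1, p₋₂=0, q₋₁=0, q₋₂=1):
  k=0: a=4, p=4, q=1
  k=1: a=3, p=13, q=3
  k=2: a=1, p=17, q=4
  k=3: a=3, p=64, q=15

64/15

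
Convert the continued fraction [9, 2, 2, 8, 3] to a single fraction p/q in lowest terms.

Using pₖ = aₖpₖ₋₁ + pₖ₋₂ and qₖ = aₖqₖ₋₁ + qₖ₋₂:
  k=0: a=9, p=9, q=1
  k=1: a=2, p=19, q=2
  k=2: a=2, p=47, q=5
  k=3: a=8, p=395, q=42
  k=4: a=3, p=1232, q=131

1232/131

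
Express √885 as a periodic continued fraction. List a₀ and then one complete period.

a₀ = ⌊√885⌋ = 29.
With m₀=0, d₀=1 and mₖ₊₁ = dₖaₖ − mₖ, dₖ₊₁ = (n − mₖ₊₁²)/dₖ, aₖ₊₁ = ⌊(a₀+mₖ₊₁)/dₖ₊₁⌋:
  k=1: m=29, d=44, a=1
  k=2: m=15, d=15, a=2
  k=3: m=15, d=44, a=1
  k=4: m=29, d=1, a=58
d=1 and a=2a₀=58 at k=4, so the next step gives (m, d) = (29, 44) again — its k=1 value — and the period has length 4.

[29; 1, 2, 1, 58]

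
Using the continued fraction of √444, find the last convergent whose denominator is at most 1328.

12411/589

√444 = [21; 14, 42, …] (period length 2).
Convergents:
  p_0/q_0 = 21/1
  p_1/q_1 = 295/14
  p_2/q_2 = 12411/589
  p_3/q_3 = 174049/8260
q_2 = 589 ≤ 1328 < 8260 = q_3, so the answer is 12411/589.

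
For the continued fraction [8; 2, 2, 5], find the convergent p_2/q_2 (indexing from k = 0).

42/5

Using pₖ = aₖpₖ₋₁ + pₖ₋₂, qₖ = aₖqₖ₋₁ + qₖ₋₂ (with p₋₁=1, p₋₂=0, q₋₁=0, q₋₂=1):
  k=0: a=8, p=8, q=1
  k=1: a=2, p=17, q=2
  k=2: a=2, p=42, q=5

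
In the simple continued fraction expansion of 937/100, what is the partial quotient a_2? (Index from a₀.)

937 = 9·100 + 37   →  a_0 = 9
100 = 2·37 + 26   →  a_1 = 2
37 = 1·26 + 11   →  a_2 = 1

1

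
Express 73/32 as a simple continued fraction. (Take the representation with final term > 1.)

[2; 3, 1, 1, 4]

73 = 2·32 + 9
32 = 3·9 + 5
9 = 1·5 + 4
5 = 1·4 + 1
4 = 4·1 + 0  (stop)
So 73/32 = [2; 3, 1, 1, 4].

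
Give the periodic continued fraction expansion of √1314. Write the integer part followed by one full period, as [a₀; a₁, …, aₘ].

[36; 4, 72]

a₀ = ⌊√1314⌋ = 36.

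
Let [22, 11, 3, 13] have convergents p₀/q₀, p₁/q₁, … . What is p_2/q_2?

751/34

Using pₖ = aₖpₖ₋₁ + pₖ₋₂, qₖ = aₖqₖ₋₁ + qₖ₋₂ (with p₋₁=1, p₋₂=0, q₋₁=0, q₋₂=1):
  k=0: a=22, p=22, q=1
  k=1: a=11, p=243, q=11
  k=2: a=3, p=751, q=34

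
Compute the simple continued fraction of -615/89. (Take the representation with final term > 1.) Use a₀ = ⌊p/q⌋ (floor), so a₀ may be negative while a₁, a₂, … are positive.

-615 = -7·89 + 8
89 = 11·8 + 1
8 = 8·1 + 0  (stop)
So -615/89 = [-7; 11, 8].

[-7; 11, 8]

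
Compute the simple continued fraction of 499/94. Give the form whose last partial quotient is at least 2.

[5; 3, 4, 7]

499 = 5·94 + 29
94 = 3·29 + 7
29 = 4·7 + 1
7 = 7·1 + 0  (stop)
So 499/94 = [5; 3, 4, 7].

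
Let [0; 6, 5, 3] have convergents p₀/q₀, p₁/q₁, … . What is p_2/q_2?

5/31

Using pₖ = aₖpₖ₋₁ + pₖ₋₂, qₖ = aₖqₖ₋₁ + qₖ₋₂ (with p₋₁=1, p₋₂=0, q₋₁=0, q₋₂=1):
  k=0: a=0, p=0, q=1
  k=1: a=6, p=1, q=6
  k=2: a=5, p=5, q=31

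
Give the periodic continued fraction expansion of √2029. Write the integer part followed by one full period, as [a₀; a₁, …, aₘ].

a₀ = ⌊√2029⌋ = 45.
With m₀=0, d₀=1 and mₖ₊₁ = dₖaₖ − mₖ, dₖ₊₁ = (n − mₖ₊₁²)/dₖ, aₖ₊₁ = ⌊(a₀+mₖ₊₁)/dₖ₊₁⌋:
  k=1: m=45, d=4, a=22
  k=2: m=43, d=45, a=1
  k=3: m=2, d=45, a=1
  k=4: m=43, d=4, a=22
  k=5: m=45, d=1, a=90
d=1 and a=2a₀=90 at k=5, so the next step gives (m, d) = (45, 4) again — its k=1 value — and the period has length 5.

[45; 22, 1, 1, 22, 90]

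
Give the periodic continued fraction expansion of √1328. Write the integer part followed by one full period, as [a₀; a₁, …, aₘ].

a₀ = ⌊√1328⌋ = 36.
With m₀=0, d₀=1 and mₖ₊₁ = dₖaₖ − mₖ, dₖ₊₁ = (n − mₖ₊₁²)/dₖ, aₖ₊₁ = ⌊(a₀+mₖ₊₁)/dₖ₊₁⌋:
  k=1: m=36, d=32, a=2
  k=2: m=28, d=17, a=3
  k=3: m=23, d=47, a=1
  k=4: m=24, d=16, a=3
  k=5: m=24, d=47, a=1
  k=6: m=23, d=17, a=3
  k=7: m=28, d=32, a=2
  k=8: m=36, d=1, a=72
d=1 and a=2a₀=72 at k=8, so the next step gives (m, d) = (36, 32) again — its k=1 value — and the period has length 8.

[36; 2, 3, 1, 3, 1, 3, 2, 72]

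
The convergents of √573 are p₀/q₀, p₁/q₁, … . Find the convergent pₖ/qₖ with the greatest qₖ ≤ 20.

√573 = [23; 1, 14, 1, 46, …] (period length 4).
Convergents:
  p_0/q_0 = 23/1
  p_1/q_1 = 24/1
  p_2/q_2 = 359/15
  p_3/q_3 = 383/16
  p_4/q_4 = 17977/751
q_3 = 16 ≤ 20 < 751 = q_4, so the answer is 383/16.

383/16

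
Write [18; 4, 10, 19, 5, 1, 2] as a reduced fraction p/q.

Using pₖ = aₖpₖ₋₁ + pₖ₋₂ and qₖ = aₖqₖ₋₁ + qₖ₋₂:
  k=0: a=18, p=18, q=1
  k=1: a=4, p=73, q=4
  k=2: a=10, p=748, q=41
  k=3: a=19, p=14285, q=783
  k=4: a=5, p=72173, q=3956
  k=5: a=1, p=86458, q=4739
  k=6: a=2, p=245089, q=13434

245089/13434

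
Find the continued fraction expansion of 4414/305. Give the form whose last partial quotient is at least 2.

4414 = 14×305 + 144
305 = 2×144 + 17
144 = 8×17 + 8
17 = 2×8 + 1
8 = 8×1 + 0  (stop)
So 4414/305 = [14; 2, 8, 2, 8].

[14; 2, 8, 2, 8]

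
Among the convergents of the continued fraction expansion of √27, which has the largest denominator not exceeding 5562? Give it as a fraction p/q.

13775/2651

√27 = [5; 5, 10, …] (period length 2).
Convergents:
  p_0/q_0 = 5/1
  p_1/q_1 = 26/5
  p_2/q_2 = 265/51
  p_3/q_3 = 1351/260
  p_4/q_4 = 13775/2651
  p_5/q_5 = 70226/13515
q_4 = 2651 ≤ 5562 < 13515 = q_5, so the answer is 13775/2651.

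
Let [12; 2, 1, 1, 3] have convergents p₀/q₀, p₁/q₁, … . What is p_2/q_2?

37/3

Using pₖ = aₖpₖ₋₁ + pₖ₋₂, qₖ = aₖqₖ₋₁ + qₖ₋₂ (with p₋₁=1, p₋₂=0, q₋₁=0, q₋₂=1):
  k=0: a=12, p=12, q=1
  k=1: a=2, p=25, q=2
  k=2: a=1, p=37, q=3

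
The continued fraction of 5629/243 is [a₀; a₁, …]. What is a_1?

5629 = 23·243 + 40   →  a_0 = 23
243 = 6·40 + 3   →  a_1 = 6

6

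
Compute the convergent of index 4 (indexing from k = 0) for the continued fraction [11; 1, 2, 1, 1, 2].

Using pₖ = aₖpₖ₋₁ + pₖ₋₂, qₖ = aₖqₖ₋₁ + qₖ₋₂ (with p₋₁=1, p₋₂=0, q₋₁=0, q₋₂=1):
  k=0: a=11, p=11, q=1
  k=1: a=1, p=12, q=1
  k=2: a=2, p=35, q=3
  k=3: a=1, p=47, q=4
  k=4: a=1, p=82, q=7

82/7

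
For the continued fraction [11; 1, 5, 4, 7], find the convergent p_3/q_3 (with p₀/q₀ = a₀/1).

296/25

Using pₖ = aₖpₖ₋₁ + pₖ₋₂, qₖ = aₖqₖ₋₁ + qₖ₋₂ (with p₋₁=1, p₋₂=0, q₋₁=0, q₋₂=1):
  k=0: a=11, p=11, q=1
  k=1: a=1, p=12, q=1
  k=2: a=5, p=71, q=6
  k=3: a=4, p=296, q=25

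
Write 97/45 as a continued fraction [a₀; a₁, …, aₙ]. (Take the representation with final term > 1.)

[2; 6, 2, 3]

97 = 2×45 + 7
45 = 6×7 + 3
7 = 2×3 + 1
3 = 3×1 + 0  (stop)
So 97/45 = [2; 6, 2, 3].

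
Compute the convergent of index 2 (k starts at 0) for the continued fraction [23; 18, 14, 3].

5833/253

Using pₖ = aₖpₖ₋₁ + pₖ₋₂, qₖ = aₖqₖ₋₁ + qₖ₋₂ (with p₋₁=1, p₋₂=0, q₋₁=0, q₋₂=1):
  k=0: a=23, p=23, q=1
  k=1: a=18, p=415, q=18
  k=2: a=14, p=5833, q=253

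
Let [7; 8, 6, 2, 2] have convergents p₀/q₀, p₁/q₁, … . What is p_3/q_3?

755/106

Using pₖ = aₖpₖ₋₁ + pₖ₋₂, qₖ = aₖqₖ₋₁ + qₖ₋₂ (with p₋₁=1, p₋₂=0, q₋₁=0, q₋₂=1):
  k=0: a=7, p=7, q=1
  k=1: a=8, p=57, q=8
  k=2: a=6, p=349, q=49
  k=3: a=2, p=755, q=106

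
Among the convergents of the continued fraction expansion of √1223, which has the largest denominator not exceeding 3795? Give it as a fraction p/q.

85645/2449

√1223 = [34; 1, 33, 1, 68, …] (period length 4).
Convergents:
  p_0/q_0 = 34/1
  p_1/q_1 = 35/1
  p_2/q_2 = 1189/34
  p_3/q_3 = 1224/35
  p_4/q_4 = 84421/2414
  p_5/q_5 = 85645/2449
  p_6/q_6 = 2910706/83231
q_5 = 2449 ≤ 3795 < 83231 = q_6, so the answer is 85645/2449.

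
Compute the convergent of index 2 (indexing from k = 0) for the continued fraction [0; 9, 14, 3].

14/127

Using pₖ = aₖpₖ₋₁ + pₖ₋₂, qₖ = aₖqₖ₋₁ + qₖ₋₂ (with p₋₁=1, p₋₂=0, q₋₁=0, q₋₂=1):
  k=0: a=0, p=0, q=1
  k=1: a=9, p=1, q=9
  k=2: a=14, p=14, q=127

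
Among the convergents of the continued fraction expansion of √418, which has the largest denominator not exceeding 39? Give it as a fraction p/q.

√418 = [20; 2, 4, 20, 4, 2, 40, …] (period length 6).
Convergents:
  p_0/q_0 = 20/1
  p_1/q_1 = 41/2
  p_2/q_2 = 184/9
  p_3/q_3 = 3721/182
q_2 = 9 ≤ 39 < 182 = q_3, so the answer is 184/9.

184/9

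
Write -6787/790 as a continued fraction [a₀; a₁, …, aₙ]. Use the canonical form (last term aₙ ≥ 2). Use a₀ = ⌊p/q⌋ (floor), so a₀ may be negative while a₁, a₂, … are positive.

[-9; 2, 2, 4, 8, 1, 3]

-6787 = -9×790 + 323
790 = 2×323 + 144
323 = 2×144 + 35
144 = 4×35 + 4
35 = 8×4 + 3
4 = 1×3 + 1
3 = 3×1 + 0  (stop)
So -6787/790 = [-9; 2, 2, 4, 8, 1, 3].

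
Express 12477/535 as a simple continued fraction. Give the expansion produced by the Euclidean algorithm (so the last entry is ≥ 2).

12477 = 23×535 + 172
535 = 3×172 + 19
172 = 9×19 + 1
19 = 19×1 + 0  (stop)
So 12477/535 = [23; 3, 9, 19].

[23; 3, 9, 19]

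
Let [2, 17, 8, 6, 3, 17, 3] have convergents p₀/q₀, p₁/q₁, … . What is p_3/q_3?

1727/839

Using pₖ = aₖpₖ₋₁ + pₖ₋₂, qₖ = aₖqₖ₋₁ + qₖ₋₂ (with p₋₁=1, p₋₂=0, q₋₁=0, q₋₂=1):
  k=0: a=2, p=2, q=1
  k=1: a=17, p=35, q=17
  k=2: a=8, p=282, q=137
  k=3: a=6, p=1727, q=839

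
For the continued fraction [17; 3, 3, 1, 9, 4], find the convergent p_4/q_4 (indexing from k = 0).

2198/127

Using pₖ = aₖpₖ₋₁ + pₖ₋₂, qₖ = aₖqₖ₋₁ + qₖ₋₂ (with p₋₁=1, p₋₂=0, q₋₁=0, q₋₂=1):
  k=0: a=17, p=17, q=1
  k=1: a=3, p=52, q=3
  k=2: a=3, p=173, q=10
  k=3: a=1, p=225, q=13
  k=4: a=9, p=2198, q=127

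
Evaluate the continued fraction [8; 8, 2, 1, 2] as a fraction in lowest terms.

544/67

Fold from the inside: start with 2/1.
  1 + 1/2 = 3/2
  2 + 2/3 = 8/3
  8 + 3/8 = 67/8
  8 + 8/67 = 544/67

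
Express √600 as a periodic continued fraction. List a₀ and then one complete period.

a₀ = ⌊√600⌋ = 24.
With m₀=0, d₀=1 and mₖ₊₁ = dₖaₖ − mₖ, dₖ₊₁ = (n − mₖ₊₁²)/dₖ, aₖ₊₁ = ⌊(a₀+mₖ₊₁)/dₖ₊₁⌋:
  k=1: m=24, d=24, a=2
  k=2: m=24, d=1, a=48
d=1 and a=2a₀=48 at k=2, so the next step gives (m, d) = (24, 24) again — its k=1 value — and the period has length 2.

[24; 2, 48]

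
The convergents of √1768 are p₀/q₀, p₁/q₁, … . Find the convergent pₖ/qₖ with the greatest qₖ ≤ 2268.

√1768 = [42; 21, 84, …] (period length 2).
Convergents:
  p_0/q_0 = 42/1
  p_1/q_1 = 883/21
  p_2/q_2 = 74214/1765
  p_3/q_3 = 1559377/37086
q_2 = 1765 ≤ 2268 < 37086 = q_3, so the answer is 74214/1765.

74214/1765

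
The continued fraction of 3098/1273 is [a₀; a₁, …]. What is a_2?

3098 = 2·1273 + 552   →  a_0 = 2
1273 = 2·552 + 169   →  a_1 = 2
552 = 3·169 + 45   →  a_2 = 3

3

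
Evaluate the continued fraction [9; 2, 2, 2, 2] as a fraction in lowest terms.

273/29

Using pₖ = aₖpₖ₋₁ + pₖ₋₂ and qₖ = aₖqₖ₋₁ + qₖ₋₂:
  k=0: a=9, p=9, q=1
  k=1: a=2, p=19, q=2
  k=2: a=2, p=47, q=5
  k=3: a=2, p=113, q=12
  k=4: a=2, p=273, q=29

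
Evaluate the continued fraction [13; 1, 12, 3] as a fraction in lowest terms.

557/40

Using pₖ = aₖpₖ₋₁ + pₖ₋₂ and qₖ = aₖqₖ₋₁ + qₖ₋₂:
  k=0: a=13, p=13, q=1
  k=1: a=1, p=14, q=1
  k=2: a=12, p=181, q=13
  k=3: a=3, p=557, q=40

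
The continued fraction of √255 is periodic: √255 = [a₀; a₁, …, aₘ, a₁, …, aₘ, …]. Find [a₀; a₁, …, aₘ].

[15; 1, 30]

a₀ = ⌊√255⌋ = 15.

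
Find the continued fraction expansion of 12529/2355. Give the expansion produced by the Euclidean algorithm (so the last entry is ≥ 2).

[5; 3, 8, 9, 3, 3]

12529 = 5×2355 + 754
2355 = 3×754 + 93
754 = 8×93 + 10
93 = 9×10 + 3
10 = 3×3 + 1
3 = 3×1 + 0  (stop)
So 12529/2355 = [5; 3, 8, 9, 3, 3].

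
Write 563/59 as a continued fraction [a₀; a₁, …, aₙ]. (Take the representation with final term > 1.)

[9; 1, 1, 5, 2, 2]

563 = 9·59 + 32
59 = 1·32 + 27
32 = 1·27 + 5
27 = 5·5 + 2
5 = 2·2 + 1
2 = 2·1 + 0  (stop)
So 563/59 = [9; 1, 1, 5, 2, 2].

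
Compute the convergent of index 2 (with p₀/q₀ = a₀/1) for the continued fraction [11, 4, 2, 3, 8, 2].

101/9

Using pₖ = aₖpₖ₋₁ + pₖ₋₂, qₖ = aₖqₖ₋₁ + qₖ₋₂ (with p₋₁=1, p₋₂=0, q₋₁=0, q₋₂=1):
  k=0: a=11, p=11, q=1
  k=1: a=4, p=45, q=4
  k=2: a=2, p=101, q=9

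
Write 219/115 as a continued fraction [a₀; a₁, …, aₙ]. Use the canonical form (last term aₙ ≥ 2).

[1; 1, 9, 2, 5]

219 = 1·115 + 104
115 = 1·104 + 11
104 = 9·11 + 5
11 = 2·5 + 1
5 = 5·1 + 0  (stop)
So 219/115 = [1; 1, 9, 2, 5].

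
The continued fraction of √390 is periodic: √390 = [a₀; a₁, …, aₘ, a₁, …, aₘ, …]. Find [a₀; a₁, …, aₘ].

[19; 1, 2, 1, 38]

a₀ = ⌊√390⌋ = 19.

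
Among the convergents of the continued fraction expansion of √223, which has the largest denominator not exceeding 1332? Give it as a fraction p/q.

√223 = [14; 1, 13, 1, 28, …] (period length 4).
Convergents:
  p_0/q_0 = 14/1
  p_1/q_1 = 15/1
  p_2/q_2 = 209/14
  p_3/q_3 = 224/15
  p_4/q_4 = 6481/434
  p_5/q_5 = 6705/449
  p_6/q_6 = 93646/6271
q_5 = 449 ≤ 1332 < 6271 = q_6, so the answer is 6705/449.

6705/449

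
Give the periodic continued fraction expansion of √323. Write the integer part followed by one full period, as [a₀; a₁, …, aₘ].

a₀ = ⌊√323⌋ = 17.
With m₀=0, d₀=1 and mₖ₊₁ = dₖaₖ − mₖ, dₖ₊₁ = (n − mₖ₊₁²)/dₖ, aₖ₊₁ = ⌊(a₀+mₖ₊₁)/dₖ₊₁⌋:
  k=1: m=17, d=34, a=1
  k=2: m=17, d=1, a=34
d=1 and a=2a₀=34 at k=2, so the next step gives (m, d) = (17, 34) again — its k=1 value — and the period has length 2.

[17; 1, 34]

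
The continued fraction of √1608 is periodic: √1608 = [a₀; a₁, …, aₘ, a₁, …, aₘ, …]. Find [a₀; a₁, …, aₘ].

[40; 10, 80]

a₀ = ⌊√1608⌋ = 40.
With m₀=0, d₀=1 and mₖ₊₁ = dₖaₖ − mₖ, dₖ₊₁ = (n − mₖ₊₁²)/dₖ, aₖ₊₁ = ⌊(a₀+mₖ₊₁)/dₖ₊₁⌋:
  k=1: m=40, d=8, a=10
  k=2: m=40, d=1, a=80
d=1 and a=2a₀=80 at k=2, so the next step gives (m, d) = (40, 8) again — its k=1 value — and the period has length 2.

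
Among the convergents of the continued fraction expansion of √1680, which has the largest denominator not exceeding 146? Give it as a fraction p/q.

√1680 = [40; 1, 80, …] (period length 2).
Convergents:
  p_0/q_0 = 40/1
  p_1/q_1 = 41/1
  p_2/q_2 = 3320/81
  p_3/q_3 = 3361/82
  p_4/q_4 = 272200/6641
q_3 = 82 ≤ 146 < 6641 = q_4, so the answer is 3361/82.

3361/82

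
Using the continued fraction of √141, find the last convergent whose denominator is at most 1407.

15781/1329

√141 = [11; 1, 6, 1, 22, …] (period length 4).
Convergents:
  p_0/q_0 = 11/1
  p_1/q_1 = 12/1
  p_2/q_2 = 83/7
  p_3/q_3 = 95/8
  p_4/q_4 = 2173/183
  p_5/q_5 = 2268/191
  p_6/q_6 = 15781/1329
  p_7/q_7 = 18049/1520
q_6 = 1329 ≤ 1407 < 1520 = q_7, so the answer is 15781/1329.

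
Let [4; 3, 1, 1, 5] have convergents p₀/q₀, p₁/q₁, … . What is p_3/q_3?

Using pₖ = aₖpₖ₋₁ + pₖ₋₂, qₖ = aₖqₖ₋₁ + qₖ₋₂ (with p₋₁=1, p₋₂=0, q₋₁=0, q₋₂=1):
  k=0: a=4, p=4, q=1
  k=1: a=3, p=13, q=3
  k=2: a=1, p=17, q=4
  k=3: a=1, p=30, q=7

30/7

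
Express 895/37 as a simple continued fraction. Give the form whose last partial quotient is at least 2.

895 = 24*37 + 7
37 = 5*7 + 2
7 = 3*2 + 1
2 = 2*1 + 0  (stop)
So 895/37 = [24; 5, 3, 2].

[24; 5, 3, 2]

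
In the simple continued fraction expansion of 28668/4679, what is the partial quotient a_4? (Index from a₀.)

7

28668 = 6·4679 + 594   →  a_0 = 6
4679 = 7·594 + 521   →  a_1 = 7
594 = 1·521 + 73   →  a_2 = 1
521 = 7·73 + 10   →  a_3 = 7
73 = 7·10 + 3   →  a_4 = 7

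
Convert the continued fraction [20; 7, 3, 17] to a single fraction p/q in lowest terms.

Fold from the inside: start with 17/1.
  3 + 1/17 = 52/17
  7 + 17/52 = 381/52
  20 + 52/381 = 7672/381

7672/381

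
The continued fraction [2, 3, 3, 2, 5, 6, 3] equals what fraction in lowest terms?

5631/2444

Fold from the inside: start with 3/1.
  6 + 1/3 = 19/3
  5 + 3/19 = 98/19
  2 + 19/98 = 215/98
  3 + 98/215 = 743/215
  3 + 215/743 = 2444/743
  2 + 743/2444 = 5631/2444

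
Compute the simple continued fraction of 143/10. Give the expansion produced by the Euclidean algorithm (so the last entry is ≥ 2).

143 = 14·10 + 3
10 = 3·3 + 1
3 = 3·1 + 0  (stop)
So 143/10 = [14; 3, 3].

[14; 3, 3]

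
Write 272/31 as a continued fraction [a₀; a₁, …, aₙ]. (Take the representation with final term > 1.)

272 = 8·31 + 24
31 = 1·24 + 7
24 = 3·7 + 3
7 = 2·3 + 1
3 = 3·1 + 0  (stop)
So 272/31 = [8; 1, 3, 2, 3].

[8; 1, 3, 2, 3]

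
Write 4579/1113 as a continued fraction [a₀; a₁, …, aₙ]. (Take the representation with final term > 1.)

4579 = 4*1113 + 127
1113 = 8*127 + 97
127 = 1*97 + 30
97 = 3*30 + 7
30 = 4*7 + 2
7 = 3*2 + 1
2 = 2*1 + 0  (stop)
So 4579/1113 = [4; 8, 1, 3, 4, 3, 2].

[4; 8, 1, 3, 4, 3, 2]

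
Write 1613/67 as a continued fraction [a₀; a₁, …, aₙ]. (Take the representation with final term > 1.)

[24; 13, 2, 2]

1613 = 24×67 + 5
67 = 13×5 + 2
5 = 2×2 + 1
2 = 2×1 + 0  (stop)
So 1613/67 = [24; 13, 2, 2].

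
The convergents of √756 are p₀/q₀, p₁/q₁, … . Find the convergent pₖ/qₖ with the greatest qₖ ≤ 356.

6049/220

√756 = [27; 2, 54, …] (period length 2).
Convergents:
  p_0/q_0 = 27/1
  p_1/q_1 = 55/2
  p_2/q_2 = 2997/109
  p_3/q_3 = 6049/220
  p_4/q_4 = 329643/11989
q_3 = 220 ≤ 356 < 11989 = q_4, so the answer is 6049/220.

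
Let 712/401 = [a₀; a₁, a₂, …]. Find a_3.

712 = 1·401 + 311   →  a_0 = 1
401 = 1·311 + 90   →  a_1 = 1
311 = 3·90 + 41   →  a_2 = 3
90 = 2·41 + 8   →  a_3 = 2

2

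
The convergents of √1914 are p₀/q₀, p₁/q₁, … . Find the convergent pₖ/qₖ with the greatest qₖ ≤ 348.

√1914 = [43; 1, 2, 1, 86, …] (period length 4).
Convergents:
  p_0/q_0 = 43/1
  p_1/q_1 = 44/1
  p_2/q_2 = 131/3
  p_3/q_3 = 175/4
  p_4/q_4 = 15181/347
  p_5/q_5 = 15356/351
q_4 = 347 ≤ 348 < 351 = q_5, so the answer is 15181/347.

15181/347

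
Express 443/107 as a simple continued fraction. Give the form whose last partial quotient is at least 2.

[4; 7, 7, 2]

443 = 4*107 + 15
107 = 7*15 + 2
15 = 7*2 + 1
2 = 2*1 + 0  (stop)
So 443/107 = [4; 7, 7, 2].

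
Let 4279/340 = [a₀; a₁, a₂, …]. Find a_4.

4279 = 12·340 + 199   →  a_0 = 12
340 = 1·199 + 141   →  a_1 = 1
199 = 1·141 + 58   →  a_2 = 1
141 = 2·58 + 25   →  a_3 = 2
58 = 2·25 + 8   →  a_4 = 2

2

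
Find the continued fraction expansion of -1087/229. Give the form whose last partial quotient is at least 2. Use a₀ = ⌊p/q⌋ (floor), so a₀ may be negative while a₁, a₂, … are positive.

-1087 = -5·229 + 58
229 = 3·58 + 55
58 = 1·55 + 3
55 = 18·3 + 1
3 = 3·1 + 0  (stop)
So -1087/229 = [-5; 3, 1, 18, 3].

[-5; 3, 1, 18, 3]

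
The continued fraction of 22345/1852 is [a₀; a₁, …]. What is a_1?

15

22345 = 12·1852 + 121   →  a_0 = 12
1852 = 15·121 + 37   →  a_1 = 15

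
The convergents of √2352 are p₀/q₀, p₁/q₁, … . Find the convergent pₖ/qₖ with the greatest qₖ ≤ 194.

√2352 = [48; 2, 96, …] (period length 2).
Convergents:
  p_0/q_0 = 48/1
  p_1/q_1 = 97/2
  p_2/q_2 = 9360/193
  p_3/q_3 = 18817/388
q_2 = 193 ≤ 194 < 388 = q_3, so the answer is 9360/193.

9360/193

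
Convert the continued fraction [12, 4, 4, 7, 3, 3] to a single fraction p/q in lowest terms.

15674/1281

Fold from the inside: start with 3/1.
  3 + 1/3 = 10/3
  7 + 3/10 = 73/10
  4 + 10/73 = 302/73
  4 + 73/302 = 1281/302
  12 + 302/1281 = 15674/1281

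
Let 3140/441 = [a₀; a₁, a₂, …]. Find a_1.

3140 = 7·441 + 53   →  a_0 = 7
441 = 8·53 + 17   →  a_1 = 8

8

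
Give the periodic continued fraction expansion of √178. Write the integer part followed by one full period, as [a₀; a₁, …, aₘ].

[13; 2, 1, 12, 1, 2, 26]

a₀ = ⌊√178⌋ = 13.
With m₀=0, d₀=1 and mₖ₊₁ = dₖaₖ − mₖ, dₖ₊₁ = (n − mₖ₊₁²)/dₖ, aₖ₊₁ = ⌊(a₀+mₖ₊₁)/dₖ₊₁⌋:
  k=1: m=13, d=9, a=2
  k=2: m=5, d=17, a=1
  k=3: m=12, d=2, a=12
  k=4: m=12, d=17, a=1
  k=5: m=5, d=9, a=2
  k=6: m=13, d=1, a=26
d=1 and a=2a₀=26 at k=6, so the next step gives (m, d) = (13, 9) again — its k=1 value — and the period has length 6.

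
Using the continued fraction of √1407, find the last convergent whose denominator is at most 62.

√1407 = [37; 1, 1, 24, 1, 1, 74, …] (period length 6).
Convergents:
  p_0/q_0 = 37/1
  p_1/q_1 = 38/1
  p_2/q_2 = 75/2
  p_3/q_3 = 1838/49
  p_4/q_4 = 1913/51
  p_5/q_5 = 3751/100
q_4 = 51 ≤ 62 < 100 = q_5, so the answer is 1913/51.

1913/51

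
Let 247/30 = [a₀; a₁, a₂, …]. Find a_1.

4

247 = 8·30 + 7   →  a_0 = 8
30 = 4·7 + 2   →  a_1 = 4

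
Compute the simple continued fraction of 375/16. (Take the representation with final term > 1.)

375 = 23*16 + 7
16 = 2*7 + 2
7 = 3*2 + 1
2 = 2*1 + 0  (stop)
So 375/16 = [23; 2, 3, 2].

[23; 2, 3, 2]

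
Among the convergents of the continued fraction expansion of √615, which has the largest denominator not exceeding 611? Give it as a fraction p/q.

√615 = [24; 1, 3, 1, 48, …] (period length 4).
Convergents:
  p_0/q_0 = 24/1
  p_1/q_1 = 25/1
  p_2/q_2 = 99/4
  p_3/q_3 = 124/5
  p_4/q_4 = 6051/244
  p_5/q_5 = 6175/249
  p_6/q_6 = 24576/991
q_5 = 249 ≤ 611 < 991 = q_6, so the answer is 6175/249.

6175/249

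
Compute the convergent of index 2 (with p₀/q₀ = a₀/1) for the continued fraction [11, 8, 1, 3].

100/9

Using pₖ = aₖpₖ₋₁ + pₖ₋₂, qₖ = aₖqₖ₋₁ + qₖ₋₂ (with p₋₁=1, p₋₂=0, q₋₁=0, q₋₂=1):
  k=0: a=11, p=11, q=1
  k=1: a=8, p=89, q=8
  k=2: a=1, p=100, q=9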